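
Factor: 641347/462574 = 2^(-1)*19^(-1)*37^(-1)*47^(-1)*91621^1 = 91621/66082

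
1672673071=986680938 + 685992133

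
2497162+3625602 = 6122764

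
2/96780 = 1/48390 ≈ 0.0000207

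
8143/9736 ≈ 0.836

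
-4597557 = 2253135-6850692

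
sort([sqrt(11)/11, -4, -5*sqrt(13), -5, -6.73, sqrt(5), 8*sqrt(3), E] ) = [-5*sqrt(13), -6.73, -5, -4, sqrt(11)/11, sqrt(5), E, 8*sqrt(3)] 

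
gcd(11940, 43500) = 60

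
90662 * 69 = 6255678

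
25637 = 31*827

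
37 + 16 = 53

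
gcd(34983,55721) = 1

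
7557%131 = 90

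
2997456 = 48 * 62447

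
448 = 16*28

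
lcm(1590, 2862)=14310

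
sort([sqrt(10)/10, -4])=[-4, sqrt(10)/10]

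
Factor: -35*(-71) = 5^1*7^1*71^1 = 2485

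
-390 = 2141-2531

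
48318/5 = 9663 + 3/5 = 9663.60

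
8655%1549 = 910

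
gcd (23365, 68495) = 5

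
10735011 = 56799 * 189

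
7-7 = 0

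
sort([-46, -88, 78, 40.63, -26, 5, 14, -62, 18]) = [-88, -62, -46, -26, 5, 14, 18, 40.63, 78]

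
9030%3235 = 2560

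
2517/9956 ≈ 0.253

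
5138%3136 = 2002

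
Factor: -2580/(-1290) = 2^1 = 2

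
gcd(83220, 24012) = 12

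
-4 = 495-499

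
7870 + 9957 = 17827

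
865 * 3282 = 2838930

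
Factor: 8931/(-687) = -1 * 13^1 = -13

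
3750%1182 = 204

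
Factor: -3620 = -1*2^2*5^1*181^1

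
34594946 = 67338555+-32743609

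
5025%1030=905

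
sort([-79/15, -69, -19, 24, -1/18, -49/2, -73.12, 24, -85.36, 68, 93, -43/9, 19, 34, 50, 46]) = [-85.36, -73.12, -69, -49/2, -19, -79/15, -43/9, -1/18, 19, 24, 24, 34, 46, 50, 68, 93]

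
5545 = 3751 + 1794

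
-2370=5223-7593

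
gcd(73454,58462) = 2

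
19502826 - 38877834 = -19375008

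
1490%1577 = 1490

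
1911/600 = 3 + 37/200 ≈ 3.19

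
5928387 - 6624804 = -696417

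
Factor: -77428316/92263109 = -1*2^2*7^1*2765297^1*92263109^(-1)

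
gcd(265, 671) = 1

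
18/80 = 9/40 = 0.225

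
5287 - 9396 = -4109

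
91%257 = 91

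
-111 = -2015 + 1904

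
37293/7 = 5327 + 4/7 ≈ 5327.57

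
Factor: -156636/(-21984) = 2^(-3) * 3^1 * 19^1 = 57/8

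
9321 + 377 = 9698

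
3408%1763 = 1645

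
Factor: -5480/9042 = -1*2^2*3^(-1)*5^1*11^(-1) = -20/33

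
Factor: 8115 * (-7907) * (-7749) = 3^4 * 5^1 * 7^1 * 41^1 * 541^1 * 7907^1 = 497216948445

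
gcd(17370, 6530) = 10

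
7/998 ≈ 0.00701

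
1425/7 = 203 + 4/7 ≈ 203.57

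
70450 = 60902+9548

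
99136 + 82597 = 181733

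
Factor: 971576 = 2^3 * 121447^1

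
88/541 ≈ 0.163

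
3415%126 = 13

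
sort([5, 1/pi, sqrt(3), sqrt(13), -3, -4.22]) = [-4.22, -3, 1/pi, sqrt(3), sqrt(13), 5]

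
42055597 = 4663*9019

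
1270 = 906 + 364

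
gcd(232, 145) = 29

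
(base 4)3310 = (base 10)244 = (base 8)364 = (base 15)114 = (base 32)7k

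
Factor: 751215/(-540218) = -1*2^(-1)*3^1*5^1*7^(-1)*47^(-1)*61^1 = -915/658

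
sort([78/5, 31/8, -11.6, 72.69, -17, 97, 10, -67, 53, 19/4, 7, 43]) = [-67, -17, -11.6, 31/8, 19/4, 7, 10, 78/5, 43, 53, 72.69, 97]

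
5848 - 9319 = -3471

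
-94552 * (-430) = 40657360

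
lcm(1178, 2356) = 2356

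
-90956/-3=30318+2/3≈30318.67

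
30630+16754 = 47384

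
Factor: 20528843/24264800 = 2^(-5)*5^(-2)*7^(-2)*17^1*619^(-1)*811^1*1489^1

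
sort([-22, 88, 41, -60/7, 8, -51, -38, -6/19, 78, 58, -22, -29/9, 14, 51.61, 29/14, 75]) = [-51, -38, -22, -22, -60/7, -29/9, -6/19, 29/14, 8, 14, 41, 51.61, 58, 75, 78, 88]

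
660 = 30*22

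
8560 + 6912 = 15472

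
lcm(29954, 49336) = 838712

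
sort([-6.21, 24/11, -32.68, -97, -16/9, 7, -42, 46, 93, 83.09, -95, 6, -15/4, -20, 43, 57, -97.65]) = [-97.65, -97, -95, -42, -32.68, -20, -6.21, -15/4, -16/9, 24/11, 6, 7, 43, 46, 57, 83.09, 93]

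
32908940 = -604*(-54485)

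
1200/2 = 600 = 600.00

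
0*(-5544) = 0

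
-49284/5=-9856 - 4/5=-9856.80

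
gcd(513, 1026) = 513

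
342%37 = 9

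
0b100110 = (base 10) 38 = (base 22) 1g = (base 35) 13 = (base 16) 26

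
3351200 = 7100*472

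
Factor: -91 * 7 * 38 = -1 * 2^1 * 7^2 * 13^1 * 19^1 = -24206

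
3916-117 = 3799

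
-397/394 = -1 - 3/394 ≈ -1.01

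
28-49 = -21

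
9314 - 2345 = 6969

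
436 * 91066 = 39704776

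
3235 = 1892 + 1343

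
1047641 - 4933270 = -3885629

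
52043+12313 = 64356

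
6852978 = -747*(-9174)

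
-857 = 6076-6933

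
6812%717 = 359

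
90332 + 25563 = 115895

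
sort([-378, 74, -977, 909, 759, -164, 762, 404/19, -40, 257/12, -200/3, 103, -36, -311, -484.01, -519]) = [-977, -519, -484.01, -378, -311, -164, -200/3, -40, -36, 404/19, 257/12, 74, 103, 759, 762, 909]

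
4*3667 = 14668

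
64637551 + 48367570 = 113005121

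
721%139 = 26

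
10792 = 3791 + 7001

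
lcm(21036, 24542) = 147252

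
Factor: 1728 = 2^6*3^3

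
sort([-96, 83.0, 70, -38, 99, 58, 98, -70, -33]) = [-96, -70, -38, -33, 58, 70, 83.0, 98, 99]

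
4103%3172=931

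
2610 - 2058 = 552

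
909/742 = 1 + 167/742≈1.23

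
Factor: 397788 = 2^2 * 3^1 * 33149^1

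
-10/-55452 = 5/27726≈0.000180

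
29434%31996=29434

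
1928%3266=1928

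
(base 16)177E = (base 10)6014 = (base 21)DD8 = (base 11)4578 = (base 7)23351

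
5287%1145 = 707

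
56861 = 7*8123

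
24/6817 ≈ 0.00352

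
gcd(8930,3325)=95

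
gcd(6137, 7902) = 1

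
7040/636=1760/159 ≈ 11.07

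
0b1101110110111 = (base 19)10c8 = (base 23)d9b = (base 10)7095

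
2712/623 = 4 + 220/623≈4.35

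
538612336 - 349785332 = 188827004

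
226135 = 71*3185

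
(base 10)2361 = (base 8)4471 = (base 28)309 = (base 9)3213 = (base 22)4j7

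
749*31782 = 23804718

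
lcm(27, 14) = 378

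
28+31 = 59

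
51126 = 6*8521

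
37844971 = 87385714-49540743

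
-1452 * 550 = -798600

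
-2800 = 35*(-80)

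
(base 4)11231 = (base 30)c5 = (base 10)365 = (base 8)555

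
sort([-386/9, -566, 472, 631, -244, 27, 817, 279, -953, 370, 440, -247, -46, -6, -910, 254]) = [-953, -910, -566, -247, -244, -46, -386/9, -6, 27, 254, 279, 370, 440, 472, 631, 817]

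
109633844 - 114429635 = -4795791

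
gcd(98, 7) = 7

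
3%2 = 1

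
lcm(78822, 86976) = 2522304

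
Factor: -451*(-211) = 11^1*41^1*211^1 = 95161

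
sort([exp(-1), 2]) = [exp(-1), 2]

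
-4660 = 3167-7827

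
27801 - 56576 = -28775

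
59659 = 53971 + 5688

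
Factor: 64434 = 2^1 * 3^1 * 10739^1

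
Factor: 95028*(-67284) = -1*2^4*3^4*7^1*89^1*7919^1 = -6393863952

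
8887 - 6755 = 2132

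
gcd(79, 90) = 1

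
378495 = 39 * 9705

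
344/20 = 86/5 = 17.20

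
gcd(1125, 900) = 225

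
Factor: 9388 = 2^2*2347^1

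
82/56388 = 41/28194≈0.00145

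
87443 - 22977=64466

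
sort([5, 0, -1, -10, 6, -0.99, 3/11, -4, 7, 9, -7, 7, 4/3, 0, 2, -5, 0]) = [-10, -7, -5, -4, -1, -0.99, 0, 0, 0, 3/11, 4/3, 2, 5, 6, 7, 7, 9]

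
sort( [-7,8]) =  [-7,8]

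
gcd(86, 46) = 2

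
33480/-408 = -1395/17 ≈ -82.06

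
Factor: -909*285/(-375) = 3^2*5^(-2)*19^1*101^1 = 17271/25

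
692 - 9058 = -8366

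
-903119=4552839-5455958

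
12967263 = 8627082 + 4340181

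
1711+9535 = 11246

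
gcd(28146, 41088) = 6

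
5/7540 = 1/1508 ≈ 0.000663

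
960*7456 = 7157760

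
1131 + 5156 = 6287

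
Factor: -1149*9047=-1*3^1*83^1*109^1*383^1=-10395003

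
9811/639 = 15 + 226/639 ≈ 15.35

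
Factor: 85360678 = 2^1*13^1*3283103^1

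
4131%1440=1251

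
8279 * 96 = 794784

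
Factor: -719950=-1*2^1*5^2*7^1*11^2*17^1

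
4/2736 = 1/684 ≈ 0.00146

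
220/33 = 20/3 ≈ 6.67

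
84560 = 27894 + 56666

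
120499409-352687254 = -232187845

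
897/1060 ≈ 0.846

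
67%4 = 3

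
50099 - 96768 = -46669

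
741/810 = 247/270 ≈ 0.915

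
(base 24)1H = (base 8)51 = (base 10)41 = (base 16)29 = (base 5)131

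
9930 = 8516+1414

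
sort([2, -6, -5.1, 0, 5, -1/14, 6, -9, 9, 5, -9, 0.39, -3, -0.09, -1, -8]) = [-9, -9, -8, -6, -5.1, -3, -1, -0.09, -1/14, 0, 0.39, 2, 5, 5, 6, 9]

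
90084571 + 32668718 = 122753289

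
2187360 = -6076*(-360)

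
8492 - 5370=3122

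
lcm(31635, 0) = 0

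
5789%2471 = 847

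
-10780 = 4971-15751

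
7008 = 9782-2774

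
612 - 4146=-3534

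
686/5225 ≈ 0.131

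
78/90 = 13/15 ≈ 0.867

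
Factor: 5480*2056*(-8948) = -1*2^8*5^1*137^1*257^1*2237^1 = -100816042240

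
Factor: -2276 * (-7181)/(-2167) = -1 * 2^2 * 11^(-1) * 43^1 * 167^1 * 197^(-1) * 569^1 = -16343956/2167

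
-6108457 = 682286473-688394930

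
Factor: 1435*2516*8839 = 2^2*5^1*7^1*17^1*37^1*41^1*8839^1 = 31912855940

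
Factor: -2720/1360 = -1 * 2^1 = -2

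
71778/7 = 10254 = 10254.00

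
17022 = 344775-327753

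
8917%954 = 331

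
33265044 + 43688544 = 76953588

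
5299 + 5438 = 10737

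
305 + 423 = 728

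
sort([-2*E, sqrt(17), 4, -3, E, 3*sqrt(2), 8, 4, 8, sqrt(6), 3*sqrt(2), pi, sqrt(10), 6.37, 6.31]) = [-2*E, -3, sqrt(6), E, pi, sqrt(10), 4, 4, sqrt(17), 3*sqrt(2), 3*sqrt(2), 6.31, 6.37, 8, 8]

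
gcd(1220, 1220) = 1220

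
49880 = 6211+43669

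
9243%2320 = 2283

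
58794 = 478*123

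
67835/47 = 1443 + 14/47 ≈ 1443.30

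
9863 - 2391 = 7472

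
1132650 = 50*22653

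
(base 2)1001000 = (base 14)52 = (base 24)30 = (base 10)72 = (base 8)110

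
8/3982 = 4/1991 ≈ 0.00201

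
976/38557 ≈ 0.0253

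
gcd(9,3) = 3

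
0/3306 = 0 = 0.00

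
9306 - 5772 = 3534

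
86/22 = 43/11 ≈ 3.91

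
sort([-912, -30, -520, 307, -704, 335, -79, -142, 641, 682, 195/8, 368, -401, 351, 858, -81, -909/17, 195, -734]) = [-912, -734, -704, -520, -401, -142, -81, -79, -909/17, -30, 195/8, 195, 307, 335, 351, 368, 641, 682, 858]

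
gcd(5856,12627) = 183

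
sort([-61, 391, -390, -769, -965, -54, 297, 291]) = [-965, -769, -390, -61, -54, 291, 297, 391]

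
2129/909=2 + 311/909 ≈ 2.34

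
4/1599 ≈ 0.00250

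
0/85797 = 0 = 0.00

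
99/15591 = 33/5197 ≈ 0.00635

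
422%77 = 37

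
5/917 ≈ 0.00545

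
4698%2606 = 2092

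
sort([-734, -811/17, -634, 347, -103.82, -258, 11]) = [-734, -634, -258, -103.82, -811/17, 11, 347]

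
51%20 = 11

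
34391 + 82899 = 117290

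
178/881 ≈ 0.202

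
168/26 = 6+6/13 ≈ 6.46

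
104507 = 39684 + 64823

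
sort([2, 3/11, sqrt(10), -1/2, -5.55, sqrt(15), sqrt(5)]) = [-5.55, -1/2, 3/11, 2, sqrt(5), sqrt(10), sqrt(15)]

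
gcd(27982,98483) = 1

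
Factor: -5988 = -1 * 2^2 * 3^1 * 499^1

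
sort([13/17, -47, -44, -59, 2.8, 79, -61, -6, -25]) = [-61, -59, -47, -44, -25, -6, 13/17, 2.8, 79]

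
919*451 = 414469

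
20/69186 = 10/34593 ≈ 0.000289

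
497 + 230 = 727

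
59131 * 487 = 28796797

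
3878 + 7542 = 11420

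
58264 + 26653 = 84917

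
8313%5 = 3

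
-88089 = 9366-97455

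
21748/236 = 5437/59 ≈ 92.15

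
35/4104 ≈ 0.00853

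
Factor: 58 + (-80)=-1 * 2^1 * 11^1=-22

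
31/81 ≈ 0.383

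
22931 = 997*23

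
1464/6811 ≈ 0.215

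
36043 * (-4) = -144172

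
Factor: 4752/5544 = 2^1 * 3^1 * 7^(-1) = 6/7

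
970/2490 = 97/249 ≈ 0.390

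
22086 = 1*22086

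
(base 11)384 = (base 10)455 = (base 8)707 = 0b111000111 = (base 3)121212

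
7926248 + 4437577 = 12363825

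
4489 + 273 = 4762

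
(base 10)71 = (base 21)38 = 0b1000111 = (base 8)107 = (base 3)2122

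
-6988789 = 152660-7141449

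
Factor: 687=3^1*229^1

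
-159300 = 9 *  (-17700)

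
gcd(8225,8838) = 1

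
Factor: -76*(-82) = 2^3*19^1*41^1 = 6232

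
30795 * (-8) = -246360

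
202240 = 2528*80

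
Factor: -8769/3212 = -1 * 2^ (-2) * 3^1 * 11^ (-1) * 37^1 * 73^ (-1) * 79^1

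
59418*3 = 178254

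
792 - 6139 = -5347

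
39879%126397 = 39879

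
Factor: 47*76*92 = 2^4*19^1*23^1*47^1 = 328624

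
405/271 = 1 + 134/271 ≈ 1.49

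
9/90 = 1/10 = 0.10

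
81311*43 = 3496373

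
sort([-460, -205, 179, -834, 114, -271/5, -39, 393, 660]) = [-834, -460, -205, -271/5, -39, 114, 179, 393, 660]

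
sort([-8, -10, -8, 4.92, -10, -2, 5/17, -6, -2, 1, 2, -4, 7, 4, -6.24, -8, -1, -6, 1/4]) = [-10, -10, -8, -8, -8, -6.24, -6, -6, -4, -2, -2, -1, 1/4, 5/17, 1, 2, 4, 4.92, 7]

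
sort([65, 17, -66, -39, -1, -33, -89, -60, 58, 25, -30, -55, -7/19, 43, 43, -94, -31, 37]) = [-94, -89, -66, -60, -55, -39, -33, -31, -30, -1, -7/19, 17, 25, 37, 43, 43, 58, 65]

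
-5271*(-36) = 189756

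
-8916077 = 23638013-32554090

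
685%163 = 33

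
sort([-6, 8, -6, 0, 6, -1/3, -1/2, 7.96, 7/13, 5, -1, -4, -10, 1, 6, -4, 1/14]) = [-10, -6, -6, -4, -4, -1, -1/2, -1/3, 0, 1/14, 7/13, 1, 5, 6, 6, 7.96, 8]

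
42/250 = 21/125 = 0.168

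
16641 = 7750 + 8891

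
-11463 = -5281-6182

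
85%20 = 5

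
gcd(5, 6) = 1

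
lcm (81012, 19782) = 1701252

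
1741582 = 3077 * 566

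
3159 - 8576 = -5417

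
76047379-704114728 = -628067349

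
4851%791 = 105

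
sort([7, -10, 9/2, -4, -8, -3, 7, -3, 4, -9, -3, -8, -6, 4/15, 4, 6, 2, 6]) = [-10, -9, -8, -8, -6, -4, -3, -3, -3, 4/15, 2, 4, 4, 9/2, 6, 6, 7, 7]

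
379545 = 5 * 75909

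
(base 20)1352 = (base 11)6a97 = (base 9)13675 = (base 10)9302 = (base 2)10010001010110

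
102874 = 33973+68901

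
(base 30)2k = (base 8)120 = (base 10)80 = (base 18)48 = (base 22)3e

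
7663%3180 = 1303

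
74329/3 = 24776+1/3 ≈ 24776.33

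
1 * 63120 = 63120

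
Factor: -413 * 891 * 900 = -1 * 2^2 * 3^6 * 5^2 * 7^1 * 11^1 * 59^1 = -331184700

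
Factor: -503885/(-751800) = 2^(-3) * 3^(-1) * 5^(-1) * 7^(-1) * 563^1 = 563/840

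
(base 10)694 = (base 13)415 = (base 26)10i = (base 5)10234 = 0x2b6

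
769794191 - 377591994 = 392202197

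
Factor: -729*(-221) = 3^6*13^1*17^1 = 161109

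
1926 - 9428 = -7502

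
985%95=35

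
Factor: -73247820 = -1 * 2^2 * 3^1 * 5^1 * 1220797^1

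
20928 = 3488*6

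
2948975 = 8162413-5213438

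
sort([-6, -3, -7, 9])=[-7, -6, -3, 9]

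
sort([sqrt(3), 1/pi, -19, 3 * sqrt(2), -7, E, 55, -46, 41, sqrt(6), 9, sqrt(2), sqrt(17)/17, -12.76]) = [-46, -19, -12.76, -7, sqrt(17)/17, 1/pi, sqrt(2), sqrt(3), sqrt(6), E, 3 * sqrt(2), 9, 41, 55]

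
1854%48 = 30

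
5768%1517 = 1217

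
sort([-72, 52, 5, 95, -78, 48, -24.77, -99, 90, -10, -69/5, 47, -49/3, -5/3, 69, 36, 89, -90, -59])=[-99, -90, -78, -72, -59, -24.77, -49/3, -69/5, -10, -5/3, 5, 36, 47, 48, 52, 69, 89, 90, 95]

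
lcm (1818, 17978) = 161802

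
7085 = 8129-1044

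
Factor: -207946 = -1 * 2^1 * 173^1 * 601^1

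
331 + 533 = 864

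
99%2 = 1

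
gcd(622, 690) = 2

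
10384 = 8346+2038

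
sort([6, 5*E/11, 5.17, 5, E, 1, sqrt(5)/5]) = [sqrt(5)/5, 1, 5*E/11, E, 5, 5.17, 6]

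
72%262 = 72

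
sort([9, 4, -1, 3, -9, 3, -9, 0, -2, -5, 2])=[-9, -9, -5, -2, -1, 0, 2, 3, 3, 4, 9]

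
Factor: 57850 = 2^1*5^2*13^1*89^1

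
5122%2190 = 742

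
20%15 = 5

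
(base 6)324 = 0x7c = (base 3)11121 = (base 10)124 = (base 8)174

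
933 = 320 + 613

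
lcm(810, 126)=5670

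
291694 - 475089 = -183395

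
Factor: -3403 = -1 * 41^1 * 83^1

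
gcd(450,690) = 30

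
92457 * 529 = 48909753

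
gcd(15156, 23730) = 6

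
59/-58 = -1-1/58 ≈ -1.02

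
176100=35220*5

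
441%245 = 196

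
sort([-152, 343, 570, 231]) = [-152, 231, 343, 570]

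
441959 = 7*63137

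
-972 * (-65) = 63180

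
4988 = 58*86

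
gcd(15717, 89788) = 1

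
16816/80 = 1051/5 = 210.20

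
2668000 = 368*7250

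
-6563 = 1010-7573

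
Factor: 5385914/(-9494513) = -1 * 2^1 * 7^(-1) * 29^(-1) * 1487^1 * 1811^1 * 46771^(-1)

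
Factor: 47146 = 2^1 * 11^1 * 2143^1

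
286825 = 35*8195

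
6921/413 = 16 + 313/413 ≈ 16.76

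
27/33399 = 1/1237 ≈ 0.000808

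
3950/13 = 303 + 11/13 ≈ 303.85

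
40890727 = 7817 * 5231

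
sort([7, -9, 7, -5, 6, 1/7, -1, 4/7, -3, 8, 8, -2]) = [-9, -5, -3, -2, -1, 1/7, 4/7, 6, 7, 7, 8, 8]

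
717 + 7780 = 8497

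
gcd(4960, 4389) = 1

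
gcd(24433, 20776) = 53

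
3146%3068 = 78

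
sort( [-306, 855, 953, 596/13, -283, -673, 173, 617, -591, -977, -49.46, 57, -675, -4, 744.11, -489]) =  [-977, -675, -673, -591, -489, -306, -283, -49.46, -4, 596/13, 57, 173, 617, 744.11, 855, 953]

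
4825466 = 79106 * 61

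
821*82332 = 67594572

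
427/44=9+31/44 ≈ 9.70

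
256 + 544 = 800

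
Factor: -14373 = -1 * 3^2 * 1597^1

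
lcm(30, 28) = 420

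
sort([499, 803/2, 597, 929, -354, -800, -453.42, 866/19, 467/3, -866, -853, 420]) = [-866, -853, -800, -453.42, -354, 866/19, 467/3, 803/2, 420, 499, 597, 929]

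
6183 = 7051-868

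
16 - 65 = -49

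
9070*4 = 36280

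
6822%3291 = 240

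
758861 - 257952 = 500909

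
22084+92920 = 115004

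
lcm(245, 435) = 21315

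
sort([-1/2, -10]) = [-10, -1/2]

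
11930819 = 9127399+2803420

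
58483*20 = 1169660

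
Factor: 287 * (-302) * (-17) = 2^1 * 7^1 * 17^1 * 41^1 * 151^1 = 1473458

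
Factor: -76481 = -1 * 76481^1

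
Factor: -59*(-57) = 3^1*19^1*59^1 = 3363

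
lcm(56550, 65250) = 848250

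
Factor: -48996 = -1*2^2*3^2*1361^1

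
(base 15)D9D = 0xC01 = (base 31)364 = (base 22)67F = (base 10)3073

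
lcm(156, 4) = 156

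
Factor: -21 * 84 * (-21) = 2^2 * 3^3 * 7^3 = 37044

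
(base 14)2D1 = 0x23F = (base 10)575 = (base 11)483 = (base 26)M3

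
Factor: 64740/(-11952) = -1 * 2^(-2) * 3^(-1) * 5^1 * 13^1 = -65/12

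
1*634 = 634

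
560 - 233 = 327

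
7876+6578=14454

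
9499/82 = 115 + 69/82 ≈ 115.84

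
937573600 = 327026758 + 610546842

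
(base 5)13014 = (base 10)1009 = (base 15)474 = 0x3f1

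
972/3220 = 243/805 ≈ 0.302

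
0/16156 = 0 = 0.00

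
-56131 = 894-57025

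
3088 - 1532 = 1556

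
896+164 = 1060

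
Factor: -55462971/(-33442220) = 2^(-2)*3^1*5^(-1)*7^(-1)*29^(-1)*179^2*577^1*8237^(-1)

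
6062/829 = 7 + 259/829 ≈ 7.31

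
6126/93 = 2042/31 ≈ 65.87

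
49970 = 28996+20974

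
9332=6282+3050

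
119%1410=119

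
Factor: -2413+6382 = 3^4*7^2 = 3969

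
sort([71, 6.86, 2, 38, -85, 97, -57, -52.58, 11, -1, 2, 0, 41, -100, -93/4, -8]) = [-100, -85, -57, -52.58, -93/4, -8, -1, 0, 2, 2, 6.86, 11, 38, 41, 71, 97]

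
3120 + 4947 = 8067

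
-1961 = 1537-3498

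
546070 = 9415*58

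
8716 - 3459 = 5257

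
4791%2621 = 2170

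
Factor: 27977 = 101^1 * 277^1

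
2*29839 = 59678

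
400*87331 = 34932400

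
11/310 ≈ 0.0355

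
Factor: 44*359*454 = 2^3*11^1*227^1*359^1 = 7171384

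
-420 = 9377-9797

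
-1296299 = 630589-1926888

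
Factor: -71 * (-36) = 2^2 * 3^2 * 71^1 = 2556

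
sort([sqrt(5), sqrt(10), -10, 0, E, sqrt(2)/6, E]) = [-10, 0, sqrt(2)/6, sqrt(5), E, E, sqrt(10)]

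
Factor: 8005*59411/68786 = 2^ (-1)*5^1*11^2*163^ (-1)*211^ (-1)*491^1*1601^1 = 475585055/68786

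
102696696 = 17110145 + 85586551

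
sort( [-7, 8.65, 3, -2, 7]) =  [-7, -2, 3, 7, 8.65]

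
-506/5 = -101 - 1/5 = -101.20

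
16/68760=2/8595 ≈ 0.000233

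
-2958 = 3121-6079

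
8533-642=7891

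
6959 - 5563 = 1396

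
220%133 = 87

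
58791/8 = 7348 + 7/8 ≈ 7348.88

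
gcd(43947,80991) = 9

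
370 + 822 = 1192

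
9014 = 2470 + 6544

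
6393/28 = 228+9/28≈228.32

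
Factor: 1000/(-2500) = -1*2^1*5^(-1) = -2/5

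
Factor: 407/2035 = 5^(-1) = 1/5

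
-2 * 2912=-5824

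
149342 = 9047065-8897723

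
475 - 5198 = -4723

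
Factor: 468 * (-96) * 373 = -1 * 2^7 * 3^3 * 13^1 * 373^1 = -16758144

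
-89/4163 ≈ -0.0214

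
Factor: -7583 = -1*7583^1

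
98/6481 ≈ 0.0151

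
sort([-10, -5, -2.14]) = [-10, -5, -2.14]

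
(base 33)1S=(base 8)75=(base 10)61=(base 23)2F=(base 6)141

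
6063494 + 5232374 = 11295868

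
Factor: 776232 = 2^3*3^2*10781^1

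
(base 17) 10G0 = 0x1441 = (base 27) 731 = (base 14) 1C65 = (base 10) 5185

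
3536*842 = 2977312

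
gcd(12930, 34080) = 30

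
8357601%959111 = 684713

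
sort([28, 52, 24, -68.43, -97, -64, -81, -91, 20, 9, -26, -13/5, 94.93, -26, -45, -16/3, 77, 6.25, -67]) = [-97, -91, -81, -68.43, -67, -64, -45, -26, -26, -16/3, -13/5, 6.25, 9, 20, 24, 28, 52, 77, 94.93]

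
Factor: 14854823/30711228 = 2^ (-2) * 3^ (-1) * 43^1 * 345461^1 * 2559269^ (-1) 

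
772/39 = 19+31/39 ≈ 19.79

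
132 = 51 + 81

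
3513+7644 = 11157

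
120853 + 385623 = 506476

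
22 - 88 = -66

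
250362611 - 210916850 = 39445761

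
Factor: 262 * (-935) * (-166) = 2^2 * 5^1 * 11^1 * 17^1 * 83^1 * 131^1 = 40665020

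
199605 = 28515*7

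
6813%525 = 513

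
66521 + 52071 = 118592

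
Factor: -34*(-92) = 2^3*17^1*23^1 = 3128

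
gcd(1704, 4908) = 12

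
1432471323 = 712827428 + 719643895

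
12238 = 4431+7807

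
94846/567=167+157/567 ≈ 167.28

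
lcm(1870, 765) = 16830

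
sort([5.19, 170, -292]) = [-292, 5.19, 170]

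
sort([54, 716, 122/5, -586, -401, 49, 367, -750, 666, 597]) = [-750, -586, -401, 122/5, 49, 54, 367, 597, 666, 716]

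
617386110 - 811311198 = -193925088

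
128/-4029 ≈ -0.0318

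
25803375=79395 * 325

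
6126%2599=928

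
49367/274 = 180 + 47/274 ≈ 180.17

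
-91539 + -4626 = -96165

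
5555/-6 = -925 - 5/6 ≈ -925.83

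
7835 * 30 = 235050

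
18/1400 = 9/700 ≈ 0.0129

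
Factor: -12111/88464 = -1 * 2^(-4) * 11^1 * 19^(-1) * 97^(-1) * 367^1 = -4037/29488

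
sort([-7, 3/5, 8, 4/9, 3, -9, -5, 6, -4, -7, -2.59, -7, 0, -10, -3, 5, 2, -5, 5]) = [-10, -9, -7, -7, -7, -5, -5, -4, -3, -2.59, 0, 4/9, 3/5, 2, 3, 5, 5, 6, 8]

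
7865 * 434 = 3413410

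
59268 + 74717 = 133985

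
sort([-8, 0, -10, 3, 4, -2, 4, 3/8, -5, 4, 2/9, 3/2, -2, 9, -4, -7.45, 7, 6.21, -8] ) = [-10, -8, -8, -7.45, -5, -4, -2, -2, 0, 2/9, 3/8, 3/2, 3, 4, 4, 4, 6.21, 7, 9] 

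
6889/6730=1 + 159/6730 ≈ 1.02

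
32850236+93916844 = 126767080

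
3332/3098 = 1 + 117/1549 ≈ 1.08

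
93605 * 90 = 8424450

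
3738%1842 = 54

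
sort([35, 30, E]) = [E, 30, 35]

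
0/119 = 0 = 0.00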